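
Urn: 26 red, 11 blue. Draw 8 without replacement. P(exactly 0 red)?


Hypergeometric: C(26,0)×C(11,8)/C(37,8)
= 1×165/38608020 = 1/233988

P(X=0) = 1/233988 ≈ 0.00%


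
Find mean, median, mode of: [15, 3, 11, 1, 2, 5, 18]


Sorted: [1, 2, 3, 5, 11, 15, 18]
Mean = 55/7
Median = 5
Freq: {15: 1, 3: 1, 11: 1, 1: 1, 2: 1, 5: 1, 18: 1}
Mode: No mode

Mean=55/7, Median=5, Mode=No mode


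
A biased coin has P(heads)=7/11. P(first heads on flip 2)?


Geometric: P(X=2) = (1-p)^(k-1)×p = (4/11)^1×7/11 = 28/121

P(X=2) = 28/121 ≈ 23.14%


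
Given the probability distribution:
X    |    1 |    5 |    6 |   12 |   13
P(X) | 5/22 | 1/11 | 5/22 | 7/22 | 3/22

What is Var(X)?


E[X] = 84/11
E[X²] = 875/11
Var(X) = E[X²] - (E[X])² = 875/11 - 7056/121 = 2569/121

Var(X) = 2569/121 ≈ 21.2314


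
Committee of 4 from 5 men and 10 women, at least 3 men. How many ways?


Count by #men:
  3M,1W: C(5,3)×C(10,1)=100
  4M,0W: C(5,4)×C(10,0)=5
Total = 105

105


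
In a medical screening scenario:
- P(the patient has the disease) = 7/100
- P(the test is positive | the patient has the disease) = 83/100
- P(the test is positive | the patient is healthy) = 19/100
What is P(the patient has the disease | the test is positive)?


Using Bayes' theorem:
P(A|B) = P(B|A)·P(A) / P(B)

P(the test is positive) = 83/100 × 7/100 + 19/100 × 93/100
= 581/10000 + 1767/10000 = 587/2500

P(the patient has the disease|the test is positive) = (581/10000) / (587/2500) = 581/2348

P(the patient has the disease|the test is positive) = 581/2348 ≈ 24.74%


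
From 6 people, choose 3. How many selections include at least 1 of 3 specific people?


Complement: C(6,3) - C(3,3) = 20 - 1 = 19

19


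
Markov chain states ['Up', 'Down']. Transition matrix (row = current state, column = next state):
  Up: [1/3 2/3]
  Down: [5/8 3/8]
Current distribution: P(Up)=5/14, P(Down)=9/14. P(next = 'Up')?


P(next=Up) = Σᵢ P(now=i)×P(i→Up)
= 5/14×1/3 + 9/14×5/8
= 5/42 + 45/112 = 25/48

P = 25/48 ≈ 0.5208


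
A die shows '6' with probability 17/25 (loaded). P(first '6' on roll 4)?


Geometric: P(X=4) = (1-p)^(k-1)×p = (8/25)^3×17/25 = 8704/390625

P(X=4) = 8704/390625 ≈ 2.23%


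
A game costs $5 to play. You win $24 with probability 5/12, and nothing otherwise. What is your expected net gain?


E[gain] = (24-5)×5/12 + (-5)×7/12
= 95/12 - 35/12 = 5

Expected net gain = $5 ≈ $5.00


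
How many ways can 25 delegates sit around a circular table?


Circular arrangements of 25 distinct objects: fix one position to break rotational symmetry.
(n-1)! = 24! = 620448401733239439360000

620448401733239439360000


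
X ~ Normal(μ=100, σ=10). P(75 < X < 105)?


z₁=(75-100)/10=-2.5, z₂=(105-100)/10=0.5
P = Φ(0.5) - Φ(-2.5) = 0.691462 - 0.006210 = 0.685252 ≈ 0.6853

P(75 < X < 105) ≈ 0.6853


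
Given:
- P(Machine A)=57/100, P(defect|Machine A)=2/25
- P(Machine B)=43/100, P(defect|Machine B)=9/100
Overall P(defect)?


P(B) = Σ P(B|Aᵢ)×P(Aᵢ)
  2/25×57/100 = 57/1250
  9/100×43/100 = 387/10000
Sum = 843/10000

P(defect) = 843/10000 ≈ 8.43%


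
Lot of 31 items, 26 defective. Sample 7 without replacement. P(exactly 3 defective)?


Hypergeometric: C(26,3)×C(5,4)/C(31,7)
= 2600×5/2629575 = 40/8091

P(X=3) = 40/8091 ≈ 0.49%


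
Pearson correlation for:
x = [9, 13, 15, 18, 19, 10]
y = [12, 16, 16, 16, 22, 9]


n=6, Σx=84, Σy=91, Σxy=1352, Σx²=1260, Σy²=1477
r = (6×1352 - 84×91)/√((6×1260 - 84²)(6×1477 - 91²))
= 468/√(504×581) = 468/√292824 ≈ 468/541.1321 ≈ 0.8649

r ≈ 0.8649


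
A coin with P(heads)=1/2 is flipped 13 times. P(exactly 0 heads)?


Binomial: P(X=0) = C(13,0)×p^0×(1-p)^13
= 1 × 1 × 1/8192 = 1/8192

P(X=0) = 1/8192 ≈ 0.01%


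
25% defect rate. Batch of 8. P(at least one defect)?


P(all good) = (3/4)^8 = 6561/65536
P(≥1 defect) = 58975/65536

P = 58975/65536 ≈ 89.99%


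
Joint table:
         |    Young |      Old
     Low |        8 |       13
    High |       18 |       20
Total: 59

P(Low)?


P(Low) = (8+13)/59 = 21/59

P(Low) = 21/59 ≈ 35.59%


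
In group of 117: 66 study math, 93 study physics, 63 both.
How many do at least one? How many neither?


|A∪B| = 66+93-63 = 96
Neither = 117-96 = 21

At least one: 96; Neither: 21


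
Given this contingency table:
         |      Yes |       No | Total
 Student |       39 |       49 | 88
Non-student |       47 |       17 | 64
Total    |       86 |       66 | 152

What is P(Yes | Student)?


P(Yes | Student) = 39/(39+49) = 39/88

P(Yes|Student) = 39/88 ≈ 44.32%


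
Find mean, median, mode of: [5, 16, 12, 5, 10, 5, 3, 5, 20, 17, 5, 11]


Sorted: [3, 5, 5, 5, 5, 5, 10, 11, 12, 16, 17, 20]
Mean = 114/12 = 19/2
Median = 15/2
Freq: {5: 5, 16: 1, 12: 1, 10: 1, 3: 1, 20: 1, 17: 1, 11: 1}
Mode: [5]

Mean=19/2, Median=15/2, Mode=5


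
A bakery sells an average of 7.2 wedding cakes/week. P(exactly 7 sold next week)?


Poisson(λ=7.2): P(X=7) = e^(-λ)×λ^k/k!
= e^(-7.2) × 7.2^7 / 7!
≈ 0.0007465858084 × 1003061.30043 / 5040 ≈ 0.148586

P(X=7) ≈ 0.148586 ≈ 14.86%


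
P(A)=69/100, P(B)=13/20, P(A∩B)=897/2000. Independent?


P(A)×P(B) = 897/2000
P(A∩B) = 897/2000
Equal ✓ → Independent

Yes, independent


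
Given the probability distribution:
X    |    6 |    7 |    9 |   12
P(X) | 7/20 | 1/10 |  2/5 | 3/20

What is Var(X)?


E[X] = 41/5
E[X²] = 143/2
Var(X) = E[X²] - (E[X])² = 143/2 - 1681/25 = 213/50

Var(X) = 213/50 ≈ 4.2600


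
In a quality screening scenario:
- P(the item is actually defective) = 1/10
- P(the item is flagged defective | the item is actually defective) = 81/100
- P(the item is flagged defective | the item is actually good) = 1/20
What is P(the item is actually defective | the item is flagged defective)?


Using Bayes' theorem:
P(A|B) = P(B|A)·P(A) / P(B)

P(the item is flagged defective) = 81/100 × 1/10 + 1/20 × 9/10
= 81/1000 + 9/200 = 63/500

P(the item is actually defective|the item is flagged defective) = (81/1000) / (63/500) = 9/14

P(the item is actually defective|the item is flagged defective) = 9/14 ≈ 64.29%


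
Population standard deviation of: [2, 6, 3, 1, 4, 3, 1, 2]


Mean = 22/8 = 11/4
  (2-11/4)²=9/16
  (6-11/4)²=169/16
  (3-11/4)²=1/16
  (1-11/4)²=49/16
  (4-11/4)²=25/16
  (3-11/4)²=1/16
  (1-11/4)²=49/16
  (2-11/4)²=9/16
Σ(x-μ)² = 39/2
σ² = (39/2)/8 = 39/16

σ = √(39/16) ≈ 1.5612


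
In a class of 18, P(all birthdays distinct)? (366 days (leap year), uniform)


P(all different) = Π(366-i)/366 for i=0..17
= (366/366)×(365/366)×...×(349/366)
= 0.653862

P ≈ 0.6539 ≈ 65.39%


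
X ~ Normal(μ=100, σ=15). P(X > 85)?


z = (85-100)/15 = -1.0
P(X > 85) = 1 - P(Z ≤ -1.0) = 1 - 0.1587 = 0.8413

P(X > 85) ≈ 0.8413


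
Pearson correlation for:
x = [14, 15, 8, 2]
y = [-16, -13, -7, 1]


n=4, Σx=39, Σy=-35, Σxy=-473, Σx²=489, Σy²=475
r = (4×(-473) - 39×(-35))/√((4×489 - 39²)(4×475 - (-35)²))
= -527/√(435×675) = -527/√293625 ≈ -527/541.8718 ≈ -0.9726

r ≈ -0.9726


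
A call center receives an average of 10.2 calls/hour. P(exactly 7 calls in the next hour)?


Poisson(λ=10.2): P(X=7) = e^(-λ)×λ^k/k!
= e^(-10.2) × 10.2^7 / 7!
≈ 3.717031868e-05 × 11486856.6765 / 5040 ≈ 0.084716

P(X=7) ≈ 0.084716 ≈ 8.47%


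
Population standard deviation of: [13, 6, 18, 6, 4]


Mean = 47/5
  (13-47/5)²=324/25
  (6-47/5)²=289/25
  (18-47/5)²=1849/25
  (6-47/5)²=289/25
  (4-47/5)²=729/25
Σ(x-μ)² = 696/5
σ² = (696/5)/5 = 696/25

σ = √(696/25) ≈ 5.2764


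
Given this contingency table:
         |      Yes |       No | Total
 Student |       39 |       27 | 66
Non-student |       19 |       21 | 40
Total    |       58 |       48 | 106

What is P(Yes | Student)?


P(Yes | Student) = 39/(39+27) = 39/66 = 13/22

P(Yes|Student) = 13/22 ≈ 59.09%


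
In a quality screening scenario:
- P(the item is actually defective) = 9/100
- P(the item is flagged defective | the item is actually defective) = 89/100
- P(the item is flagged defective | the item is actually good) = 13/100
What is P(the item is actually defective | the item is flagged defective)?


Using Bayes' theorem:
P(A|B) = P(B|A)·P(A) / P(B)

P(the item is flagged defective) = 89/100 × 9/100 + 13/100 × 91/100
= 801/10000 + 1183/10000 = 124/625

P(the item is actually defective|the item is flagged defective) = (801/10000) / (124/625) = 801/1984

P(the item is actually defective|the item is flagged defective) = 801/1984 ≈ 40.37%


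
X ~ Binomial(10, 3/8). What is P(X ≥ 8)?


P(X ≥ 8) = Σ P(X=i) for i=8..10
P(X=8) = 7381125/1073741824
P(X=9) = 492075/536870912
P(X=10) = 59049/1073741824
Sum = 2106081/268435456

P(X ≥ 8) = 2106081/268435456 ≈ 0.78%


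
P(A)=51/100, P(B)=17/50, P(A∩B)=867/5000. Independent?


P(A)×P(B) = 867/5000
P(A∩B) = 867/5000
Equal ✓ → Independent

Yes, independent


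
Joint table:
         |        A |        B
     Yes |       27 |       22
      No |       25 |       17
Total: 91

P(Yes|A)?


P(Yes|A) = 27/(27+25) = 27/52

P = 27/52 ≈ 51.92%


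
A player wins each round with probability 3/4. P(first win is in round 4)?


Geometric: P(X=4) = (1-p)^(k-1)×p = (1/4)^3×3/4 = 3/256

P(X=4) = 3/256 ≈ 1.17%


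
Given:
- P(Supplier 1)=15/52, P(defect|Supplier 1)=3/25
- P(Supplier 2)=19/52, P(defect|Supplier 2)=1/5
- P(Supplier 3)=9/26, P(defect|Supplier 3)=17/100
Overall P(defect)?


P(B) = Σ P(B|Aᵢ)×P(Aᵢ)
  3/25×15/52 = 9/260
  1/5×19/52 = 19/260
  17/100×9/26 = 153/2600
Sum = 433/2600

P(defect) = 433/2600 ≈ 16.65%


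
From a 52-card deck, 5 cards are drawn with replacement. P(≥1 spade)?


P(not a spade) = 39/52 = 3/4
P(none in 5 draws) = (3/4)^5 = 243/1024
P(≥1 spade) = 1 - 243/1024 = 781/1024

P = 781/1024 ≈ 76.27%


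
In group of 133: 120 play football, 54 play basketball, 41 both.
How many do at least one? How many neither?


|A∪B| = 120+54-41 = 133
Neither = 133-133 = 0

At least one: 133; Neither: 0


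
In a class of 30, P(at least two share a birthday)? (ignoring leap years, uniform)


P(all different) = Π(365-i)/365 for i=0..29
= 0.293684
P(match) = 1 - 0.293684 = 0.706316

P ≈ 0.7063 ≈ 70.63%


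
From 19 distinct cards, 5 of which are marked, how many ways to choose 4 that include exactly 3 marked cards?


Choose 3 of the 5 marked cards and 1 of the other 14 cards:
C(5,3)×C(14,1) = 10×14 = 140

140


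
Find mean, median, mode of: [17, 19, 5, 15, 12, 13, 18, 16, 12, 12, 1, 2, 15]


Sorted: [1, 2, 5, 12, 12, 12, 13, 15, 15, 16, 17, 18, 19]
Mean = 157/13
Median = 13
Freq: {17: 1, 19: 1, 5: 1, 15: 2, 12: 3, 13: 1, 18: 1, 16: 1, 1: 1, 2: 1}
Mode: [12]

Mean=157/13, Median=13, Mode=12


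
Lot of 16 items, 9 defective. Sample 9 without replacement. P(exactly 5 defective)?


Hypergeometric: C(9,5)×C(7,4)/C(16,9)
= 126×35/11440 = 441/1144

P(X=5) = 441/1144 ≈ 38.55%


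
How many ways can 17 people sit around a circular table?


Circular arrangements of 17 distinct objects: fix one position to break rotational symmetry.
(n-1)! = 16! = 20922789888000

20922789888000


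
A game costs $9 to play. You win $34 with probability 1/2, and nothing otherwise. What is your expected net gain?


E[gain] = (34-9)×1/2 + (-9)×1/2
= 25/2 - 9/2 = 8

Expected net gain = $8 ≈ $8.00


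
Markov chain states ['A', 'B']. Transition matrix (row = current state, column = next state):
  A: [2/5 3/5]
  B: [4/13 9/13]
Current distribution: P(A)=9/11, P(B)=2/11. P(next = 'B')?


P(next=B) = Σᵢ P(now=i)×P(i→B)
= 9/11×3/5 + 2/11×9/13
= 27/55 + 18/143 = 441/715

P = 441/715 ≈ 0.6168


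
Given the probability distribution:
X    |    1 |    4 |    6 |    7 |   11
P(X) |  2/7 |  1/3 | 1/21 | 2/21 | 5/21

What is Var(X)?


E[X] = 109/21
E[X²] = 857/21
Var(X) = E[X²] - (E[X])² = 857/21 - 11881/441 = 6116/441

Var(X) = 6116/441 ≈ 13.8685


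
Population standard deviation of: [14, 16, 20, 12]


Mean = 62/4 = 31/2
  (14-31/2)²=9/4
  (16-31/2)²=1/4
  (20-31/2)²=81/4
  (12-31/2)²=49/4
Σ(x-μ)² = 35
σ² = 35/4

σ = √(35/4) ≈ 2.9580


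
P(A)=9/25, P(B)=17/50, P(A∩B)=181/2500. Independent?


P(A)×P(B) = 153/1250
P(A∩B) = 181/2500
Not equal → NOT independent

No, not independent


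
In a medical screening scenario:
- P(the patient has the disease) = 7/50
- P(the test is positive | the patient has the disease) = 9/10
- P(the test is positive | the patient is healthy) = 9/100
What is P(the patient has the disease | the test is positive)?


Using Bayes' theorem:
P(A|B) = P(B|A)·P(A) / P(B)

P(the test is positive) = 9/10 × 7/50 + 9/100 × 43/50
= 63/500 + 387/5000 = 1017/5000

P(the patient has the disease|the test is positive) = (63/500) / (1017/5000) = 70/113

P(the patient has the disease|the test is positive) = 70/113 ≈ 61.95%


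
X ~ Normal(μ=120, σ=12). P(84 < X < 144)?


z₁=(84-120)/12=-3.0, z₂=(144-120)/12=2.0
P = Φ(2.0) - Φ(-3.0) = 0.977250 - 0.001350 = 0.975900 ≈ 0.9759

P(84 < X < 144) ≈ 0.9759


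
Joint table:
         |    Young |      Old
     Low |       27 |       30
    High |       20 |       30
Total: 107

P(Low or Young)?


P(Low∨Young) = P(Low) + P(Young) - P(Low∧Young)
= (57 + 47 - 27)/107 = 77/107

P = 77/107 ≈ 71.96%


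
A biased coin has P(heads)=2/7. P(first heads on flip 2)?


Geometric: P(X=2) = (1-p)^(k-1)×p = (5/7)^1×2/7 = 10/49

P(X=2) = 10/49 ≈ 20.41%


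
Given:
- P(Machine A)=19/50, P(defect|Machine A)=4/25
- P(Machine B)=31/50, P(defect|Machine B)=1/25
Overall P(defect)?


P(B) = Σ P(B|Aᵢ)×P(Aᵢ)
  4/25×19/50 = 38/625
  1/25×31/50 = 31/1250
Sum = 107/1250

P(defect) = 107/1250 ≈ 8.56%


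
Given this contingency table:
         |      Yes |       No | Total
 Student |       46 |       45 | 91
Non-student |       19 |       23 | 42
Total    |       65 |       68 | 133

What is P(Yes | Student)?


P(Yes | Student) = 46/(46+45) = 46/91

P(Yes|Student) = 46/91 ≈ 50.55%


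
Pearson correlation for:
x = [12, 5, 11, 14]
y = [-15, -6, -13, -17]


n=4, Σx=42, Σy=-51, Σxy=-591, Σx²=486, Σy²=719
r = (4×(-591) - 42×(-51))/√((4×486 - 42²)(4×719 - (-51)²))
= -222/√(180×275) = -222/√49500 ≈ -222/222.4860 ≈ -0.9978

r ≈ -0.9978


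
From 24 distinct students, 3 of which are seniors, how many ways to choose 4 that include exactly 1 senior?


Choose 1 of the 3 seniors and 3 of the other 21 students:
C(3,1)×C(21,3) = 3×1330 = 3990

3990


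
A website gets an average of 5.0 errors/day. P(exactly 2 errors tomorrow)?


Poisson(λ=5.0): P(X=2) = e^(-λ)×λ^k/k!
= e^(-5.0) × 5.0^2 / 2!
≈ 0.006737946999 × 25 / 2 ≈ 0.084224

P(X=2) ≈ 0.084224 ≈ 8.42%


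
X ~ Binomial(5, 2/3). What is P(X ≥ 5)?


P(X ≥ 5) = Σ P(X=i) for i=5..5
P(X=5) = 32/243
Sum = 32/243

P(X ≥ 5) = 32/243 ≈ 13.17%


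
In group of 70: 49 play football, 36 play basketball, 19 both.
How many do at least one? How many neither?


|A∪B| = 49+36-19 = 66
Neither = 70-66 = 4

At least one: 66; Neither: 4


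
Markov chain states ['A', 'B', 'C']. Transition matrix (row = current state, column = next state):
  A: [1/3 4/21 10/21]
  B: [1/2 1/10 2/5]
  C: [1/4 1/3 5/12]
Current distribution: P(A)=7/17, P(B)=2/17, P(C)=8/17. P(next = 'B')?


P(next=B) = Σᵢ P(now=i)×P(i→B)
= 7/17×4/21 + 2/17×1/10 + 8/17×1/3
= 4/51 + 1/85 + 8/51 = 21/85

P = 21/85 ≈ 0.2471


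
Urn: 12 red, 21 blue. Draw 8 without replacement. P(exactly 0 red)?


Hypergeometric: C(12,0)×C(21,8)/C(33,8)
= 1×203490/13884156 = 11305/771342

P(X=0) = 11305/771342 ≈ 1.47%


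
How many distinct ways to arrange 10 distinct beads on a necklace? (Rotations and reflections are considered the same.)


Free circular arrangements: rotations and reflections both identified.
(n-1)!/2 = 9!/2 = 362880/2 = 181440

181440


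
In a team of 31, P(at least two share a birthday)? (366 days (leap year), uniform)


P(all different) = Π(366-i)/366 for i=0..30
= 0.270541
P(match) = 1 - 0.270541 = 0.729459

P ≈ 0.7295 ≈ 72.95%


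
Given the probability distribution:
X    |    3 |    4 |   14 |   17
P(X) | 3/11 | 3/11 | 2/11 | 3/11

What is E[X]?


E[X] = Σ x·P(X=x)
= (3)×(3/11) + (4)×(3/11) + (14)×(2/11) + (17)×(3/11)
= 100/11

E[X] = 100/11


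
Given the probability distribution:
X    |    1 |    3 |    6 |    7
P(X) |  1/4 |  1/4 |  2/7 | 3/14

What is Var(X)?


E[X] = 59/14
E[X²] = 163/7
Var(X) = E[X²] - (E[X])² = 163/7 - 3481/196 = 1083/196

Var(X) = 1083/196 ≈ 5.5255


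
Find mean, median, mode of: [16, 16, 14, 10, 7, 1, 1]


Sorted: [1, 1, 7, 10, 14, 16, 16]
Mean = 65/7
Median = 10
Freq: {16: 2, 14: 1, 10: 1, 7: 1, 1: 2}
Mode: [1, 16]

Mean=65/7, Median=10, Mode=[1, 16]


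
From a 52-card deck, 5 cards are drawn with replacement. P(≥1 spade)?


P(not a spade) = 39/52 = 3/4
P(none in 5 draws) = (3/4)^5 = 243/1024
P(≥1 spade) = 1 - 243/1024 = 781/1024

P = 781/1024 ≈ 76.27%


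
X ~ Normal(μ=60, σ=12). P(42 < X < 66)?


z₁=(42-60)/12=-1.5, z₂=(66-60)/12=0.5
P = Φ(0.5) - Φ(-1.5) = 0.691462 - 0.066807 = 0.624655 ≈ 0.6247

P(42 < X < 66) ≈ 0.6247


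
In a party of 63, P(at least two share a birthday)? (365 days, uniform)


P(all different) = Π(365-i)/365 for i=0..62
= 0.003396
P(match) = 1 - 0.003396 = 0.996604

P ≈ 0.9966 ≈ 99.66%


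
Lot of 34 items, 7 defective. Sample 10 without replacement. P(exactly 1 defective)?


Hypergeometric: C(7,1)×C(27,9)/C(34,10)
= 7×4686825/131128140 = 15295/61132

P(X=1) = 15295/61132 ≈ 25.02%


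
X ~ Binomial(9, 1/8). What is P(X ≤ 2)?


P(X ≤ 2) = Σ P(X=i) for i=0..2
P(X=0) = 40353607/134217728
P(X=1) = 51883209/134217728
P(X=2) = 7411887/33554432
Sum = 30471091/33554432

P(X ≤ 2) = 30471091/33554432 ≈ 90.81%


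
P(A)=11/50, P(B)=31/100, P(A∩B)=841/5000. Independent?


P(A)×P(B) = 341/5000
P(A∩B) = 841/5000
Not equal → NOT independent

No, not independent


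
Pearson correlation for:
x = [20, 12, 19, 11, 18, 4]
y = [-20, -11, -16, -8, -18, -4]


n=6, Σx=84, Σy=-77, Σxy=-1264, Σx²=1366, Σy²=1181
r = (6×(-1264) - 84×(-77))/√((6×1366 - 84²)(6×1181 - (-77)²))
= -1116/√(1140×1157) = -1116/√1318980 ≈ -1116/1148.4685 ≈ -0.9717

r ≈ -0.9717


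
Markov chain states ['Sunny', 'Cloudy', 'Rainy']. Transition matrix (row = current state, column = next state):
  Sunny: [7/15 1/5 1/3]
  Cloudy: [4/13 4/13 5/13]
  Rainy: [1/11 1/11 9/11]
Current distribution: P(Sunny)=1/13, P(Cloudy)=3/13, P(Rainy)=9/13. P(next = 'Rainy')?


P(next=Rainy) = Σᵢ P(now=i)×P(i→Rainy)
= 1/13×1/3 + 3/13×5/13 + 9/13×9/11
= 1/39 + 15/169 + 81/143 = 3797/5577

P = 3797/5577 ≈ 0.6808


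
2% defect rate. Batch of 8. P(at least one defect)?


P(all good) = (49/50)^8 = 33232930569601/39062500000000
P(≥1 defect) = 5829569430399/39062500000000

P = 5829569430399/39062500000000 ≈ 14.92%


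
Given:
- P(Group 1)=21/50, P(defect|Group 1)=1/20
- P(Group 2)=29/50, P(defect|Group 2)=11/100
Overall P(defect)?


P(B) = Σ P(B|Aᵢ)×P(Aᵢ)
  1/20×21/50 = 21/1000
  11/100×29/50 = 319/5000
Sum = 53/625

P(defect) = 53/625 ≈ 8.48%


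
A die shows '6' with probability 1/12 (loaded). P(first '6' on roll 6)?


Geometric: P(X=6) = (1-p)^(k-1)×p = (11/12)^5×1/12 = 161051/2985984

P(X=6) = 161051/2985984 ≈ 5.39%


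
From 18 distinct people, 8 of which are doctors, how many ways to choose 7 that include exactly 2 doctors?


Choose 2 of the 8 doctors and 5 of the other 10 people:
C(8,2)×C(10,5) = 28×252 = 7056

7056


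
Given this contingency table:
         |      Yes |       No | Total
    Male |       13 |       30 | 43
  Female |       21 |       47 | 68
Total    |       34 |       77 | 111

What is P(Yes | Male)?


P(Yes | Male) = 13/(13+30) = 13/43

P(Yes|Male) = 13/43 ≈ 30.23%


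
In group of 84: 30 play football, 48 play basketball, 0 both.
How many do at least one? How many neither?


|A∪B| = 30+48-0 = 78
Neither = 84-78 = 6

At least one: 78; Neither: 6


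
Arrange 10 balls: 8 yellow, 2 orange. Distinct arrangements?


10!/(8!×2!) = 45

45


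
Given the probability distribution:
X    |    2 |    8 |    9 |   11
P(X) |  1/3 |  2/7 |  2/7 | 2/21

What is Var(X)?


E[X] = 46/7
E[X²] = 380/7
Var(X) = E[X²] - (E[X])² = 380/7 - 2116/49 = 544/49

Var(X) = 544/49 ≈ 11.1020


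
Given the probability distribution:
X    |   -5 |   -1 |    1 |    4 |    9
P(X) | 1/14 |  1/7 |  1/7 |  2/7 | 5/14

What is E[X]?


E[X] = Σ x·P(X=x)
= (-5)×(1/14) + (-1)×(1/7) + (1)×(1/7) + (4)×(2/7) + (9)×(5/14)
= 4

E[X] = 4


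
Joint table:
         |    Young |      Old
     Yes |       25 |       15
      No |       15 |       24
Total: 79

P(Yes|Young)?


P(Yes|Young) = 25/(25+15) = 25/40 = 5/8

P = 5/8 ≈ 62.50%


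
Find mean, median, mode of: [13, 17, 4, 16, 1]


Sorted: [1, 4, 13, 16, 17]
Mean = 51/5
Median = 13
Freq: {13: 1, 17: 1, 4: 1, 16: 1, 1: 1}
Mode: No mode

Mean=51/5, Median=13, Mode=No mode


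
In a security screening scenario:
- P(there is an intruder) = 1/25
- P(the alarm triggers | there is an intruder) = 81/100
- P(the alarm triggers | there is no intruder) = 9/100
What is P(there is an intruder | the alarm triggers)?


Using Bayes' theorem:
P(A|B) = P(B|A)·P(A) / P(B)

P(the alarm triggers) = 81/100 × 1/25 + 9/100 × 24/25
= 81/2500 + 54/625 = 297/2500

P(there is an intruder|the alarm triggers) = (81/2500) / (297/2500) = 3/11

P(there is an intruder|the alarm triggers) = 3/11 ≈ 27.27%


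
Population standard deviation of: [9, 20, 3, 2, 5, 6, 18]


Mean = 63/7 = 9
  (9-9)²=0
  (20-9)²=121
  (3-9)²=36
  (2-9)²=49
  (5-9)²=16
  (6-9)²=9
  (18-9)²=81
Σ(x-μ)² = 312
σ² = 312/7

σ = √(312/7) ≈ 6.6762


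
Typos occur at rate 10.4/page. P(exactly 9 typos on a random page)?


Poisson(λ=10.4): P(X=9) = e^(-λ)×λ^k/k!
= e^(-10.4) × 10.4^9 / 9!
≈ 3.043248301e-05 × 1423311812.42 / 362880 ≈ 0.119364

P(X=9) ≈ 0.119364 ≈ 11.94%


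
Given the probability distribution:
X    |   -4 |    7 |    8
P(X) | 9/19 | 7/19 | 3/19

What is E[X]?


E[X] = Σ x·P(X=x)
= (-4)×(9/19) + (7)×(7/19) + (8)×(3/19)
= 37/19

E[X] = 37/19


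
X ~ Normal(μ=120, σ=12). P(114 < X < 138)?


z₁=(114-120)/12=-0.5, z₂=(138-120)/12=1.5
P = Φ(1.5) - Φ(-0.5) = 0.933193 - 0.308538 = 0.624655 ≈ 0.6247

P(114 < X < 138) ≈ 0.6247


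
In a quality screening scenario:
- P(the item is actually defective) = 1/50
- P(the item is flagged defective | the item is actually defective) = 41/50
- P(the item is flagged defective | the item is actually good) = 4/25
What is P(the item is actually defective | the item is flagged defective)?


Using Bayes' theorem:
P(A|B) = P(B|A)·P(A) / P(B)

P(the item is flagged defective) = 41/50 × 1/50 + 4/25 × 49/50
= 41/2500 + 98/625 = 433/2500

P(the item is actually defective|the item is flagged defective) = (41/2500) / (433/2500) = 41/433

P(the item is actually defective|the item is flagged defective) = 41/433 ≈ 9.47%


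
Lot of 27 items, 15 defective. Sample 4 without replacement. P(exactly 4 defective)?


Hypergeometric: C(15,4)×C(12,0)/C(27,4)
= 1365×1/17550 = 7/90

P(X=4) = 7/90 ≈ 7.78%


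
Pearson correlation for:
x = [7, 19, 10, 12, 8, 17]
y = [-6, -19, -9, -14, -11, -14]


n=6, Σx=73, Σy=-73, Σxy=-987, Σx²=1007, Σy²=991
r = (6×(-987) - 73×(-73))/√((6×1007 - 73²)(6×991 - (-73)²))
= -593/√(713×617) = -593/√439921 ≈ -593/663.2654 ≈ -0.8941

r ≈ -0.8941


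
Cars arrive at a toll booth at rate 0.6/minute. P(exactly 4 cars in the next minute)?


Poisson(λ=0.6): P(X=4) = e^(-λ)×λ^k/k!
= e^(-0.6) × 0.6^4 / 4!
≈ 0.5488116361 × 0.1296 / 24 ≈ 0.002964

P(X=4) ≈ 0.002964 ≈ 0.30%


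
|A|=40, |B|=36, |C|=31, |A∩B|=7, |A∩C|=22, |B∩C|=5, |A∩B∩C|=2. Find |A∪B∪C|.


|A∪B∪C| = 40+36+31-7-22-5+2 = 75

|A∪B∪C| = 75


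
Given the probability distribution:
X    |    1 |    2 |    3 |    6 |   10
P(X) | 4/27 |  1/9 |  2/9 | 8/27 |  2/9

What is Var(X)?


E[X] = 136/27
E[X²] = 958/27
Var(X) = E[X²] - (E[X])² = 958/27 - 18496/729 = 7370/729

Var(X) = 7370/729 ≈ 10.1097


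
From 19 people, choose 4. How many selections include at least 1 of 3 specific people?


Complement: C(19,4) - C(16,4) = 3876 - 1820 = 2056

2056


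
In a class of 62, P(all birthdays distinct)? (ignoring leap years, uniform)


P(all different) = Π(365-i)/365 for i=0..61
= (365/365)×(364/365)×...×(304/365)
= 0.004090

P ≈ 0.0041 ≈ 0.41%


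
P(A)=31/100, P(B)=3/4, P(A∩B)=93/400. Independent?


P(A)×P(B) = 93/400
P(A∩B) = 93/400
Equal ✓ → Independent

Yes, independent


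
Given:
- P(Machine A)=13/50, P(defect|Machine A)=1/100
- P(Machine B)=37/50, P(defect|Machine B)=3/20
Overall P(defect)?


P(B) = Σ P(B|Aᵢ)×P(Aᵢ)
  1/100×13/50 = 13/5000
  3/20×37/50 = 111/1000
Sum = 71/625

P(defect) = 71/625 ≈ 11.36%


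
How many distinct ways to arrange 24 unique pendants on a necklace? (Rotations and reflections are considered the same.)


Free circular arrangements: rotations and reflections both identified.
(n-1)!/2 = 23!/2 = 25852016738884976640000/2 = 12926008369442488320000

12926008369442488320000


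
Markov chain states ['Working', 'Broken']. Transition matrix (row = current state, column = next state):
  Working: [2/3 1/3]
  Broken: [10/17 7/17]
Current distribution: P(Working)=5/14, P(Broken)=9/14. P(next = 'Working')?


P(next=Working) = Σᵢ P(now=i)×P(i→Working)
= 5/14×2/3 + 9/14×10/17
= 5/21 + 45/119 = 220/357

P = 220/357 ≈ 0.6162


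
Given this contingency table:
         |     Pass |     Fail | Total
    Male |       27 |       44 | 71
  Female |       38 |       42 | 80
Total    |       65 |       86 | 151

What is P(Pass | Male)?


P(Pass | Male) = 27/(27+44) = 27/71

P(Pass|Male) = 27/71 ≈ 38.03%


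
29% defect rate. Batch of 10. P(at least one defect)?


P(all good) = (71/100)^10 = 3255243551009881201/100000000000000000000
P(≥1 defect) = 96744756448990118799/100000000000000000000

P = 96744756448990118799/100000000000000000000 ≈ 96.74%


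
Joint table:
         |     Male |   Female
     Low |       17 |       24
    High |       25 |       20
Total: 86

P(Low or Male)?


P(Low∨Male) = P(Low) + P(Male) - P(Low∧Male)
= (41 + 42 - 17)/86 = 66/86 = 33/43

P = 33/43 ≈ 76.74%


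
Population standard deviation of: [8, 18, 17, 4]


Mean = 47/4
  (8-47/4)²=225/16
  (18-47/4)²=625/16
  (17-47/4)²=441/16
  (4-47/4)²=961/16
Σ(x-μ)² = 563/4
σ² = (563/4)/4 = 563/16

σ = √(563/16) ≈ 5.9319


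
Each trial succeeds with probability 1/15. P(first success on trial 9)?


Geometric: P(X=9) = (1-p)^(k-1)×p = (14/15)^8×1/15 = 1475789056/38443359375

P(X=9) = 1475789056/38443359375 ≈ 3.84%


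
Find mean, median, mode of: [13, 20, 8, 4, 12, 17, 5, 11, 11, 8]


Sorted: [4, 5, 8, 8, 11, 11, 12, 13, 17, 20]
Mean = 109/10
Median = 11
Freq: {13: 1, 20: 1, 8: 2, 4: 1, 12: 1, 17: 1, 5: 1, 11: 2}
Mode: [8, 11]

Mean=109/10, Median=11, Mode=[8, 11]


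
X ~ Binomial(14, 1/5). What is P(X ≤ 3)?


P(X ≤ 3) = Σ P(X=i) for i=0..3
P(X=0) = 268435456/6103515625
P(X=1) = 939524096/6103515625
P(X=2) = 1526726656/6103515625
P(X=3) = 1526726656/6103515625
Sum = 4261412864/6103515625

P(X ≤ 3) = 4261412864/6103515625 ≈ 69.82%


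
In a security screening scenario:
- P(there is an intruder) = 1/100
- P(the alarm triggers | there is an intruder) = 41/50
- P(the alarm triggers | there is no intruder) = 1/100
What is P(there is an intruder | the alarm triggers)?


Using Bayes' theorem:
P(A|B) = P(B|A)·P(A) / P(B)

P(the alarm triggers) = 41/50 × 1/100 + 1/100 × 99/100
= 41/5000 + 99/10000 = 181/10000

P(there is an intruder|the alarm triggers) = (41/5000) / (181/10000) = 82/181

P(there is an intruder|the alarm triggers) = 82/181 ≈ 45.30%


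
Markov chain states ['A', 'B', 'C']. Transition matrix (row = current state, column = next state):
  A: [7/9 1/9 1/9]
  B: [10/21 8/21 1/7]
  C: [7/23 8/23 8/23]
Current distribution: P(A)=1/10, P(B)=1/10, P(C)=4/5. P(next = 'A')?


P(next=A) = Σᵢ P(now=i)×P(i→A)
= 1/10×7/9 + 1/10×10/21 + 4/5×7/23
= 7/90 + 1/21 + 28/115 = 1069/2898

P = 1069/2898 ≈ 0.3689


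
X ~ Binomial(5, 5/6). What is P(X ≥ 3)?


P(X ≥ 3) = Σ P(X=i) for i=3..5
P(X=3) = 625/3888
P(X=4) = 3125/7776
P(X=5) = 3125/7776
Sum = 625/648

P(X ≥ 3) = 625/648 ≈ 96.45%


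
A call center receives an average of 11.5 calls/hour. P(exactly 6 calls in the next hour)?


Poisson(λ=11.5): P(X=6) = e^(-λ)×λ^k/k!
= e^(-11.5) × 11.5^6 / 6!
≈ 1.01300936e-05 × 2313060.76562 / 720 ≈ 0.032544

P(X=6) ≈ 0.032544 ≈ 3.25%


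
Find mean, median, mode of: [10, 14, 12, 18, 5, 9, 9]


Sorted: [5, 9, 9, 10, 12, 14, 18]
Mean = 77/7 = 11
Median = 10
Freq: {10: 1, 14: 1, 12: 1, 18: 1, 5: 1, 9: 2}
Mode: [9]

Mean=11, Median=10, Mode=9


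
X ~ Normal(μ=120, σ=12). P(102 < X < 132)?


z₁=(102-120)/12=-1.5, z₂=(132-120)/12=1.0
P = Φ(1.0) - Φ(-1.5) = 0.841345 - 0.066807 = 0.774538 ≈ 0.7745

P(102 < X < 132) ≈ 0.7745


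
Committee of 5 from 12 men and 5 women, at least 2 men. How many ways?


Count by #men:
  2M,3W: C(12,2)×C(5,3)=660
  3M,2W: C(12,3)×C(5,2)=2200
  4M,1W: C(12,4)×C(5,1)=2475
  5M,0W: C(12,5)×C(5,0)=792
Total = 6127

6127


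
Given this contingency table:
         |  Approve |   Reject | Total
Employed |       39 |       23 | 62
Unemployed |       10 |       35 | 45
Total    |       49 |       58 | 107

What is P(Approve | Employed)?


P(Approve | Employed) = 39/(39+23) = 39/62

P(Approve|Employed) = 39/62 ≈ 62.90%


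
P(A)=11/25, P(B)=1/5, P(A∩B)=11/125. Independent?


P(A)×P(B) = 11/125
P(A∩B) = 11/125
Equal ✓ → Independent

Yes, independent


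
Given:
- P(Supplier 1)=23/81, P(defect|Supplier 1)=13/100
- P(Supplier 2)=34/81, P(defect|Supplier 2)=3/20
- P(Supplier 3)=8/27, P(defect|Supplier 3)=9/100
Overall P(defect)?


P(B) = Σ P(B|Aᵢ)×P(Aᵢ)
  13/100×23/81 = 299/8100
  3/20×34/81 = 17/270
  9/100×8/27 = 2/75
Sum = 41/324

P(defect) = 41/324 ≈ 12.65%


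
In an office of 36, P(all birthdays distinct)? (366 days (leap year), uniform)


P(all different) = Π(366-i)/366 for i=0..35
= (366/366)×(365/366)×...×(331/366)
= 0.168667

P ≈ 0.1687 ≈ 16.87%


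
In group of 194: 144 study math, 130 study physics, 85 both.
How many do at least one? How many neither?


|A∪B| = 144+130-85 = 189
Neither = 194-189 = 5

At least one: 189; Neither: 5


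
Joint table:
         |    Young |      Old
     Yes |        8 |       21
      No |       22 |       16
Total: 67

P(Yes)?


P(Yes) = (8+21)/67 = 29/67

P(Yes) = 29/67 ≈ 43.28%


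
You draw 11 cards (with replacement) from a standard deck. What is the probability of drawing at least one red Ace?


P(not a red Ace) = 50/52 = 25/26
P(none in 11 draws) = (25/26)^11 = 2384185791015625/3670344486987776
P(≥1 red Ace) = 1 - 2384185791015625/3670344486987776 = 1286158695972151/3670344486987776

P = 1286158695972151/3670344486987776 ≈ 35.04%


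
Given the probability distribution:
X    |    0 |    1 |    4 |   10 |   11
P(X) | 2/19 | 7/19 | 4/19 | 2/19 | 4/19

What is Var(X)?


E[X] = 87/19
E[X²] = 755/19
Var(X) = E[X²] - (E[X])² = 755/19 - 7569/361 = 6776/361

Var(X) = 6776/361 ≈ 18.7701


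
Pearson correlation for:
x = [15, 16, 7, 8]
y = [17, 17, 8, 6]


n=4, Σx=46, Σy=48, Σxy=631, Σx²=594, Σy²=678
r = (4×631 - 46×48)/√((4×594 - 46²)(4×678 - 48²))
= 316/√(260×408) = 316/√106080 ≈ 316/325.6992 ≈ 0.9702

r ≈ 0.9702


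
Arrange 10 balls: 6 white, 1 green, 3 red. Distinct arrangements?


10!/(6!×1!×3!) = 840

840


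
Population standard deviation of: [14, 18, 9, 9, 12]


Mean = 62/5
  (14-62/5)²=64/25
  (18-62/5)²=784/25
  (9-62/5)²=289/25
  (9-62/5)²=289/25
  (12-62/5)²=4/25
Σ(x-μ)² = 286/5
σ² = (286/5)/5 = 286/25

σ = √(286/25) ≈ 3.3823


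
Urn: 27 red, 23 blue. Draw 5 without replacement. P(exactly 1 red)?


Hypergeometric: C(27,1)×C(23,4)/C(50,5)
= 27×8855/2118760 = 297/2632

P(X=1) = 297/2632 ≈ 11.28%


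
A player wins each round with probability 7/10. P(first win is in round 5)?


Geometric: P(X=5) = (1-p)^(k-1)×p = (3/10)^4×7/10 = 567/100000

P(X=5) = 567/100000 ≈ 0.57%


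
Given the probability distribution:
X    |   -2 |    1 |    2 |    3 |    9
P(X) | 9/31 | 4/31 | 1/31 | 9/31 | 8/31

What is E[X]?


E[X] = Σ x·P(X=x)
= (-2)×(9/31) + (1)×(4/31) + (2)×(1/31) + (3)×(9/31) + (9)×(8/31)
= 87/31

E[X] = 87/31


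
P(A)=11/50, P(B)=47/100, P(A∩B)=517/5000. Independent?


P(A)×P(B) = 517/5000
P(A∩B) = 517/5000
Equal ✓ → Independent

Yes, independent


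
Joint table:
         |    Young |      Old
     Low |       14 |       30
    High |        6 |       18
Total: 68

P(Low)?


P(Low) = (14+30)/68 = 44/68 = 11/17

P(Low) = 11/17 ≈ 64.71%


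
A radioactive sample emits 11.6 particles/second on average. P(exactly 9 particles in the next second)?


Poisson(λ=11.6): P(X=9) = e^(-λ)×λ^k/k!
= e^(-11.6) × 11.6^9 / 9!
≈ 9.166087736e-06 × 3802961274.7 / 362880 ≈ 0.096060

P(X=9) ≈ 0.096060 ≈ 9.61%


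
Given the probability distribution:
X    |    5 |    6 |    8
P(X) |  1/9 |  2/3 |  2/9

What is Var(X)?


E[X] = 19/3
E[X²] = 41
Var(X) = E[X²] - (E[X])² = 41 - 361/9 = 8/9

Var(X) = 8/9 ≈ 0.8889


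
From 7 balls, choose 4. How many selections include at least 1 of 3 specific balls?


Complement: C(7,4) - C(4,4) = 35 - 1 = 34

34


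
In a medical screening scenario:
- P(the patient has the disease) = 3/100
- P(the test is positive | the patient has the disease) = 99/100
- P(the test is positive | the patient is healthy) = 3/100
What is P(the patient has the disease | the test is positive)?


Using Bayes' theorem:
P(A|B) = P(B|A)·P(A) / P(B)

P(the test is positive) = 99/100 × 3/100 + 3/100 × 97/100
= 297/10000 + 291/10000 = 147/2500

P(the patient has the disease|the test is positive) = (297/10000) / (147/2500) = 99/196

P(the patient has the disease|the test is positive) = 99/196 ≈ 50.51%


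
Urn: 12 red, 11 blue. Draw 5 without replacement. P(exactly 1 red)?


Hypergeometric: C(12,1)×C(11,4)/C(23,5)
= 12×330/33649 = 360/3059

P(X=1) = 360/3059 ≈ 11.77%


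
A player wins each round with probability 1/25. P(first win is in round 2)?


Geometric: P(X=2) = (1-p)^(k-1)×p = (24/25)^1×1/25 = 24/625

P(X=2) = 24/625 ≈ 3.84%


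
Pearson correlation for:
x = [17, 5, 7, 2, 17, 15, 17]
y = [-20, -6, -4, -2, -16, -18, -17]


n=7, Σx=80, Σy=-83, Σxy=-1233, Σx²=1170, Σy²=1325
r = (7×(-1233) - 80×(-83))/√((7×1170 - 80²)(7×1325 - (-83)²))
= -1991/√(1790×2386) = -1991/√4270940 ≈ -1991/2066.6253 ≈ -0.9634

r ≈ -0.9634


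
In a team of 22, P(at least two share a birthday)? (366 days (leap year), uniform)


P(all different) = Π(366-i)/366 for i=0..21
= 0.525249
P(match) = 1 - 0.525249 = 0.474751

P ≈ 0.4748 ≈ 47.48%


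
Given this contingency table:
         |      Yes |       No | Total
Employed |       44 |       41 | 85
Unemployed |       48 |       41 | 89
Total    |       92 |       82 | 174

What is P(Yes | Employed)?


P(Yes | Employed) = 44/(44+41) = 44/85

P(Yes|Employed) = 44/85 ≈ 51.76%


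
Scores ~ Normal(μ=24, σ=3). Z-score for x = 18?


z = (x - μ)/σ = (18 - 24)/3 = -2.0

z = -2.0


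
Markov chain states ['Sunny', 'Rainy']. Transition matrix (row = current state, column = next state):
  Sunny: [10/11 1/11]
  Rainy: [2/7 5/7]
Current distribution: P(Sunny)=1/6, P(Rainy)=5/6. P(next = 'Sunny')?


P(next=Sunny) = Σᵢ P(now=i)×P(i→Sunny)
= 1/6×10/11 + 5/6×2/7
= 5/33 + 5/21 = 30/77

P = 30/77 ≈ 0.3896


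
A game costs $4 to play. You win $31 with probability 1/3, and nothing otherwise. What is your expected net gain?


E[gain] = (31-4)×1/3 + (-4)×2/3
= 9 - 8/3 = 19/3

Expected net gain = $19/3 ≈ $6.33


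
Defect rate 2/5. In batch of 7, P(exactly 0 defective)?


Binomial: P(X=0) = C(7,0)×p^0×(1-p)^7
= 1 × 1 × 2187/78125 = 2187/78125

P(X=0) = 2187/78125 ≈ 2.80%


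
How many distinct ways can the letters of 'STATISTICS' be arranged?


Letters: 10, freq: {'S': 3, 'T': 3, 'A': 1, 'I': 2, 'C': 1}
10!/(3!×3!×1!×2!×1!) = 3628800/72 = 50400

50400


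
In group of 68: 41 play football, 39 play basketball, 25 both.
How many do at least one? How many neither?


|A∪B| = 41+39-25 = 55
Neither = 68-55 = 13

At least one: 55; Neither: 13


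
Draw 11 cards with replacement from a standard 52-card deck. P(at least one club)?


P(not a club) = 39/52 = 3/4
P(none in 11 draws) = (3/4)^11 = 177147/4194304
P(≥1 club) = 1 - 177147/4194304 = 4017157/4194304

P = 4017157/4194304 ≈ 95.78%


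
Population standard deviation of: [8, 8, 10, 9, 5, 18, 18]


Mean = 76/7
  (8-76/7)²=400/49
  (8-76/7)²=400/49
  (10-76/7)²=36/49
  (9-76/7)²=169/49
  (5-76/7)²=1681/49
  (18-76/7)²=2500/49
  (18-76/7)²=2500/49
Σ(x-μ)² = 1098/7
σ² = (1098/7)/7 = 1098/49

σ = √(1098/49) ≈ 4.7337


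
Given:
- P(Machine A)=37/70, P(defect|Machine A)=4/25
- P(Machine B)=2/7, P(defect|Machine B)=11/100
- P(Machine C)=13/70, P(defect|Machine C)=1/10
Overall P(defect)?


P(B) = Σ P(B|Aᵢ)×P(Aᵢ)
  4/25×37/70 = 74/875
  11/100×2/7 = 11/350
  1/10×13/70 = 13/700
Sum = 471/3500

P(defect) = 471/3500 ≈ 13.46%


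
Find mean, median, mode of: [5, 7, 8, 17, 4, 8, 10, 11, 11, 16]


Sorted: [4, 5, 7, 8, 8, 10, 11, 11, 16, 17]
Mean = 97/10
Median = 9
Freq: {5: 1, 7: 1, 8: 2, 17: 1, 4: 1, 10: 1, 11: 2, 16: 1}
Mode: [8, 11]

Mean=97/10, Median=9, Mode=[8, 11]


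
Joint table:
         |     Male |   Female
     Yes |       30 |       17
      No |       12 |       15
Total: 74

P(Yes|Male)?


P(Yes|Male) = 30/(30+12) = 30/42 = 5/7

P = 5/7 ≈ 71.43%


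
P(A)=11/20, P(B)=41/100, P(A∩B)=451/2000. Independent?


P(A)×P(B) = 451/2000
P(A∩B) = 451/2000
Equal ✓ → Independent

Yes, independent


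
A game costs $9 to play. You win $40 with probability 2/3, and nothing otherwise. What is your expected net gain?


E[gain] = (40-9)×2/3 + (-9)×1/3
= 62/3 - 3 = 53/3

Expected net gain = $53/3 ≈ $17.67


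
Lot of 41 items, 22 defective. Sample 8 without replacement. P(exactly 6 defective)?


Hypergeometric: C(22,6)×C(19,2)/C(41,8)
= 74613×171/95548245 = 13167/98605

P(X=6) = 13167/98605 ≈ 13.35%


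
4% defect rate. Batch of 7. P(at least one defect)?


P(all good) = (24/25)^7 = 4586471424/6103515625
P(≥1 defect) = 1517044201/6103515625

P = 1517044201/6103515625 ≈ 24.86%


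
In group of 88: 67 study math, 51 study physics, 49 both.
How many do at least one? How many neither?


|A∪B| = 67+51-49 = 69
Neither = 88-69 = 19

At least one: 69; Neither: 19


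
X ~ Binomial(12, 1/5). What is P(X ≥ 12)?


P(X ≥ 12) = Σ P(X=i) for i=12..12
P(X=12) = 1/244140625
Sum = 1/244140625

P(X ≥ 12) = 1/244140625 ≈ 0.00%


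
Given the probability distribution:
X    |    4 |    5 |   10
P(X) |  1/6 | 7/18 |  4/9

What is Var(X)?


E[X] = 127/18
E[X²] = 341/6
Var(X) = E[X²] - (E[X])² = 341/6 - 16129/324 = 2285/324

Var(X) = 2285/324 ≈ 7.0525


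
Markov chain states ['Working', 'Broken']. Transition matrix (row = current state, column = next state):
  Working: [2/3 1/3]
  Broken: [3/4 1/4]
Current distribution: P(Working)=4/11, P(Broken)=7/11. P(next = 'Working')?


P(next=Working) = Σᵢ P(now=i)×P(i→Working)
= 4/11×2/3 + 7/11×3/4
= 8/33 + 21/44 = 95/132

P = 95/132 ≈ 0.7197
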